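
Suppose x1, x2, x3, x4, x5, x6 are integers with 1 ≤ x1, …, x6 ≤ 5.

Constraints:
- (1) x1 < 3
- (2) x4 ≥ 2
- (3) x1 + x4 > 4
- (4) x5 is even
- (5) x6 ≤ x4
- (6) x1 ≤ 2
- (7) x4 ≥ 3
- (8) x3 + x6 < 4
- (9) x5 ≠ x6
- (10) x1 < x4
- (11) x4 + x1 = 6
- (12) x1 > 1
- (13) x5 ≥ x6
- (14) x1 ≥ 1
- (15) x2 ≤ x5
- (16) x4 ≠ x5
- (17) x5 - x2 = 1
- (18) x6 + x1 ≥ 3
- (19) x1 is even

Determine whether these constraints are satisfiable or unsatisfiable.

Take x1 = 2, x2 = 1, x3 = 2, x4 = 4, x5 = 2, x6 = 1. Then constraint 3: x1 + x4 = 6; constraint 8: x3 + x6 = 3, and every other listed constraint is also met.

Satisfiable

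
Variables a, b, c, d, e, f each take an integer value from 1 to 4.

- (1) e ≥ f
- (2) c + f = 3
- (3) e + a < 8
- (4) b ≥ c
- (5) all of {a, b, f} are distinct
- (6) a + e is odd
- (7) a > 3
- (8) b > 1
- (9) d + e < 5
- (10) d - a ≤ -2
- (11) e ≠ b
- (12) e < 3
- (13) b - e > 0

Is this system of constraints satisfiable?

Satisfiable

The assignment a = 4, b = 2, c = 2, d = 1, e = 1, f = 1 works:
  constraint 2 holds since c + f = 3.
  constraint 3 holds since e + a = 5.
The rest check out directly.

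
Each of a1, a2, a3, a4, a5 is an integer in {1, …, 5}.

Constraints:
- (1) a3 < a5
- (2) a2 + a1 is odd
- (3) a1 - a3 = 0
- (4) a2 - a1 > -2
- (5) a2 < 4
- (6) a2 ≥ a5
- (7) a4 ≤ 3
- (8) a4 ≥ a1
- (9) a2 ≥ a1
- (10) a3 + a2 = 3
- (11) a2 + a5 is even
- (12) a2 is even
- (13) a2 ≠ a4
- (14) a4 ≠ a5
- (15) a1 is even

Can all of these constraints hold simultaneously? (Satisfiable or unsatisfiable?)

Unsatisfiable

Constraint 12 makes a2 even and constraint 15 makes a1 even, so a2 + a1 must be even. Constraint 2 says a2 + a1 is odd — contradiction.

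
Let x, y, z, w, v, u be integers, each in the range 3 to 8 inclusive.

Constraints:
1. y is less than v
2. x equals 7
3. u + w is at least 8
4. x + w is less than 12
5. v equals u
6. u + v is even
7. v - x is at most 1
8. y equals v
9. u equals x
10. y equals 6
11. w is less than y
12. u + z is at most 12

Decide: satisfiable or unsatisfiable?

Constraint 10 fixes y = 6 and constraint 2 fixes x = 7. Constraints 5, 8, and 9 give y = v = u = x, so y = x. But 6 ≠ 7 — contradiction.

Unsatisfiable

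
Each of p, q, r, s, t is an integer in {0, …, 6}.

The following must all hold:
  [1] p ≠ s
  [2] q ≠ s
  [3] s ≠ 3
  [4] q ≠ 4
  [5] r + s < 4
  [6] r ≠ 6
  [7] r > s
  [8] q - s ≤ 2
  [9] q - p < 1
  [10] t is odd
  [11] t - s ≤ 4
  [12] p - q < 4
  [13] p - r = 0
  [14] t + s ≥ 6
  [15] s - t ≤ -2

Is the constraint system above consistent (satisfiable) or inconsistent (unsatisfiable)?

Try p = 2, q = 0, r = 2, s = 1, t = 5.
Check constraint 5: r + s = 3; constraint 8: q - s = -1. The remaining constraints are straightforward to verify.

Satisfiable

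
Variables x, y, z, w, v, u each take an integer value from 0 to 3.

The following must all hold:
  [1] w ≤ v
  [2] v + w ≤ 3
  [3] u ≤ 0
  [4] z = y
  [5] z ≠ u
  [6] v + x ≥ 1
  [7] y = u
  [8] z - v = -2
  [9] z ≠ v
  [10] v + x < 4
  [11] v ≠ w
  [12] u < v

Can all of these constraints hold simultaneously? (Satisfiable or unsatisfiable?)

Unsatisfiable

From constraints 4 and 7, z = y = u, so z = u. But constraint 5 says z ≠ u. Contradiction.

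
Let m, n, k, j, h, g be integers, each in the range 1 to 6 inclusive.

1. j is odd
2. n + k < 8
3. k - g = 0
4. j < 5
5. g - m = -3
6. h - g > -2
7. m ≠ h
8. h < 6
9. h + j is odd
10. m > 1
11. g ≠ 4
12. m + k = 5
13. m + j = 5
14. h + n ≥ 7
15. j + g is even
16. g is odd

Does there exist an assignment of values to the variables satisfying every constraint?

Satisfiable

One satisfying assignment is m = 4, n = 6, k = 1, j = 1, h = 2, g = 1.
For the less obvious constraints — constraint 2: n + k = 7; constraint 3: k - g = 0 — and the others hold by inspection.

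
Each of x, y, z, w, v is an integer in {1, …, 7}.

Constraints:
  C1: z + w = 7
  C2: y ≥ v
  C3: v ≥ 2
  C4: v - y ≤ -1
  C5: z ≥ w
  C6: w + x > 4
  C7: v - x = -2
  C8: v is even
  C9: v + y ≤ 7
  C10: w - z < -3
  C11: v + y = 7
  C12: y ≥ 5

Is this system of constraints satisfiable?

Satisfiable

Setting (x, y, z, w, v) = (4, 5, 6, 1, 2) satisfies everything: constraint 1: z + w = 7; constraint 4: v - y = -3, and the others follow.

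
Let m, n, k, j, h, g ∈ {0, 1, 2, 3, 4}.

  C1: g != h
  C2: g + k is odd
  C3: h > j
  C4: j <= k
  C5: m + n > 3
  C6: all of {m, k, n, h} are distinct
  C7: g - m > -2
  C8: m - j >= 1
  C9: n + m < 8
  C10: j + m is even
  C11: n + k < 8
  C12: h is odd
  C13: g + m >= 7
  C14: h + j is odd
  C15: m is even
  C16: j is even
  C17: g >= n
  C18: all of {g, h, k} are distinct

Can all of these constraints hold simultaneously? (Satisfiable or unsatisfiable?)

The assignment m = 4, n = 2, k = 3, j = 0, h = 1, g = 4 works:
  constraint 5 holds since m + n = 6.
  constraint 7 holds since g - m = 0.
  constraint 8 holds since m - j = 4.
The rest check out directly.

Satisfiable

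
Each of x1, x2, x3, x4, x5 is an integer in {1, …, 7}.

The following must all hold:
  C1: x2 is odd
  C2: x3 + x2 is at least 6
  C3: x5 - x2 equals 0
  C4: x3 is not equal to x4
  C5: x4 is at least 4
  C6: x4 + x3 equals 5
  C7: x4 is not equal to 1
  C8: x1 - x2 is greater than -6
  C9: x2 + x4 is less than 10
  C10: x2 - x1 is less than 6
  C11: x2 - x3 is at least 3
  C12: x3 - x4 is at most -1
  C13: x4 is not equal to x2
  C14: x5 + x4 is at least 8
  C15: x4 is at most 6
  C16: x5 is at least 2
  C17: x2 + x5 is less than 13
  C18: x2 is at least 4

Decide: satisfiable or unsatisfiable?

Satisfiable

Take x1 = 1, x2 = 5, x3 = 1, x4 = 4, x5 = 5. Then constraint 2: x3 + x2 = 6; constraint 3: x5 - x2 = 0, and every other listed constraint is also met.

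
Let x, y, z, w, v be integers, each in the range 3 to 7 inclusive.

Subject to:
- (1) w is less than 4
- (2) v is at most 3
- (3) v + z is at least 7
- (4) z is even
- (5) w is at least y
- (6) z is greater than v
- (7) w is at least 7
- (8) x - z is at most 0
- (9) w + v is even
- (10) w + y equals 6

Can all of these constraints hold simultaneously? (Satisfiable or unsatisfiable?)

Unsatisfiable

From constraint 7: w ≥ 7. From constraint 1: w ≤ 3. But 3 < 7, so no value of w works.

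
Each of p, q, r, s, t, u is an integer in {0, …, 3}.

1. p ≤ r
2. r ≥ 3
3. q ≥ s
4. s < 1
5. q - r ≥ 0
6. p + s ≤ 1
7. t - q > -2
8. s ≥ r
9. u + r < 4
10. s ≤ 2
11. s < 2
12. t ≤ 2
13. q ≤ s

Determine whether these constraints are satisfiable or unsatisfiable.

Unsatisfiable

From constraint 2: r ≥ 3. From constraints 8 and 10: r ≤ s and s ≤ 2, so r ≤ 2. But 2 < 3, so no value of r works.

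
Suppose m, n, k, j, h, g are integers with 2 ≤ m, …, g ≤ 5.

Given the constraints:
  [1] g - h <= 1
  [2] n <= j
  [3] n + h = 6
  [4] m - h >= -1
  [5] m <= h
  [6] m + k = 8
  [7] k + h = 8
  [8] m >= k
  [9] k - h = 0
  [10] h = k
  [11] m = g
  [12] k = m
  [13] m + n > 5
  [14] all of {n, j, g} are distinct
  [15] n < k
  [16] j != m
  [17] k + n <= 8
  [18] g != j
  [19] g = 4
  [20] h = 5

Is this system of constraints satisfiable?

Constraint 20 fixes h = 5 and constraint 19 fixes g = 4. Constraints 10, 11, and 12 give h = k = m = g, so h = g. But 5 ≠ 4 — contradiction.

Unsatisfiable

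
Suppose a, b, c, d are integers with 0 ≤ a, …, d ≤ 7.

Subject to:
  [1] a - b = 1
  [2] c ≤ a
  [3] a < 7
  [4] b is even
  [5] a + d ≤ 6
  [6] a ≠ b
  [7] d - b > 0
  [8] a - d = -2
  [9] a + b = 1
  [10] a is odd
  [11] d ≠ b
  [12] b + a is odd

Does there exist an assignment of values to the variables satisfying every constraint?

Take a = 1, b = 0, c = 1, d = 3. Then constraint 1: a - b = 1; constraint 5: a + d = 4, and every other listed constraint is also met.

Satisfiable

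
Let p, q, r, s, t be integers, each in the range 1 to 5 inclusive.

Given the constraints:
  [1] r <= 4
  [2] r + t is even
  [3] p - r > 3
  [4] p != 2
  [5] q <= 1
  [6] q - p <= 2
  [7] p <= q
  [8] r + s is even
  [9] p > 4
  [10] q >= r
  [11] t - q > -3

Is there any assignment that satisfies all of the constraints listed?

From constraint 9: p ≥ 5. From constraints 5 and 7: p ≤ q and q ≤ 1, so p ≤ 1. But 1 < 5, so no value of p works.

Unsatisfiable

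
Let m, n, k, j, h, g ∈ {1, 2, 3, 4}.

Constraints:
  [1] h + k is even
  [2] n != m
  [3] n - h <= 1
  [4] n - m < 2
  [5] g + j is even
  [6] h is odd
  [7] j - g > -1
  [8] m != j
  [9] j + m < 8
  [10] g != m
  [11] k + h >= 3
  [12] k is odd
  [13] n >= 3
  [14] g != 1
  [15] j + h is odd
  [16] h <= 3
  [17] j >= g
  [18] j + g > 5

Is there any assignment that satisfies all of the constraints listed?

Take m = 3, n = 4, k = 3, j = 4, h = 3, g = 4. Then constraint 3: n - h = 1; constraint 4: n - m = 1, and every other listed constraint is also met.

Satisfiable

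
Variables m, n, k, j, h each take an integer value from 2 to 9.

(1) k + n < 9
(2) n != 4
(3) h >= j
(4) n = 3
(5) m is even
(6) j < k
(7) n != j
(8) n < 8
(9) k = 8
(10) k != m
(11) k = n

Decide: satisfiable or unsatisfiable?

Constraint 9 fixes k = 8 and constraint 4 fixes n = 3, but constraint 11 requires k = n. Since 8 ≠ 3, contradiction.

Unsatisfiable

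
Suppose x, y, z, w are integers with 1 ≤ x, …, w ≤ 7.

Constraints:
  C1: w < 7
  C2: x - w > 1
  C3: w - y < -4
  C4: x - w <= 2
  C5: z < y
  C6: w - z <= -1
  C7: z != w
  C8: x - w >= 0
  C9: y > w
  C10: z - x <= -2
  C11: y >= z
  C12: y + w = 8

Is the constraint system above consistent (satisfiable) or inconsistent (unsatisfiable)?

Unsatisfiable

Constraints 4, 6, and 10 give w − x ≥ -2, x − z ≥ 2, z − w ≥ 1.
Adding all 3 inequalities: the left sides telescope to 0, and the right sides sum to (-2) + 2 + 1 = 1. So 0 ≥ 1, which is false.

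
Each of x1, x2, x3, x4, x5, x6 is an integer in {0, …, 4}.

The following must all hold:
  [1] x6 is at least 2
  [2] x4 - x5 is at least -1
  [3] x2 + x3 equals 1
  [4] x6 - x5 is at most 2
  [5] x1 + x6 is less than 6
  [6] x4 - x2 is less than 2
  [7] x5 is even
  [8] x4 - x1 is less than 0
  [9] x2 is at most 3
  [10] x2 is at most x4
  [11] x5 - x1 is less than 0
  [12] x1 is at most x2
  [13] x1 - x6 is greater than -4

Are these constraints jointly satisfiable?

Unsatisfiable

Constraints 8, 10, and 12 give x1 ≤ x2, x2 ≤ x4, x4 < x1. Chaining: x1 ≤ x2 ≤ x4 < x1, which forces x1 < x1 — impossible.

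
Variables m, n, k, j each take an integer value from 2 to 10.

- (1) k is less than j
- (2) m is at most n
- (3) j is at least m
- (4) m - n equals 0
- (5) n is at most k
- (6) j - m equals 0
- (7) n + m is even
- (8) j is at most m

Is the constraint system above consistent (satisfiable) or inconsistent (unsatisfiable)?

Unsatisfiable

Constraints 1, 2, 5, and 8 give n ≤ k, k < j, j ≤ m, m ≤ n. Chaining: n ≤ k < j ≤ m ≤ n, which forces n < n — impossible.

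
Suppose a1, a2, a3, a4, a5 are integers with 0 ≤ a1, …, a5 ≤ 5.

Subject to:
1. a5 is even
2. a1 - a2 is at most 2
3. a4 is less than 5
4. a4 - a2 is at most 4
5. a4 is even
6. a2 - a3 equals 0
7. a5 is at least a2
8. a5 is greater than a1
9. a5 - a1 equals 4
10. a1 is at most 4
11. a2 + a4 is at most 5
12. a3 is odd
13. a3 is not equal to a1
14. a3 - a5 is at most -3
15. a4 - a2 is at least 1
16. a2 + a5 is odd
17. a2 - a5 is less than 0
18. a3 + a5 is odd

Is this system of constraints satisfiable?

Satisfiable

Setting (a1, a2, a3, a4, a5) = (0, 1, 1, 4, 4) satisfies everything: constraint 2: a1 - a2 = -1; constraint 4: a4 - a2 = 3, and the others follow.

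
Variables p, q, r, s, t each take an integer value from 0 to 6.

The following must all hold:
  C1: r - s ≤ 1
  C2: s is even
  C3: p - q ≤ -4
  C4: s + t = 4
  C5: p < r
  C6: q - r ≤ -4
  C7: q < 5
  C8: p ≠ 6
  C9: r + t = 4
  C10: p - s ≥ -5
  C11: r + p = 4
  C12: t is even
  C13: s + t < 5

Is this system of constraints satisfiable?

Constraints 1, 3, 6, and 10 give q − p ≥ 4, p − s ≥ -5, s − r ≥ -1, r − q ≥ 4.
Adding all 4 inequalities: the left sides telescope to 0, and the right sides sum to 4 + (-5) + (-1) + 4 = 2. So 0 ≥ 2, which is false.

Unsatisfiable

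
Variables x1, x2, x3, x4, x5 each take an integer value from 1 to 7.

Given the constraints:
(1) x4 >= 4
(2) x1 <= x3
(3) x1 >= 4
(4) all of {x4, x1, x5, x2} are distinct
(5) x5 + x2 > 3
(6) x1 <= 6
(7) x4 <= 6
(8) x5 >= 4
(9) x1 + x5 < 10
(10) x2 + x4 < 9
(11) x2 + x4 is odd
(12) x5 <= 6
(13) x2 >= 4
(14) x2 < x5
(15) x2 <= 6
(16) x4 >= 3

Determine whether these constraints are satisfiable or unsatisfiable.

Unsatisfiable

Constraints 1, 3, 6, 7, 8, 12, 13, and 15 confine each of x4, x1, x5, x2 to the 3 values {4, …, 6}.
Constraint 4 requires all 4 of them to be distinct, but only 3 values are available — impossible by the pigeonhole principle.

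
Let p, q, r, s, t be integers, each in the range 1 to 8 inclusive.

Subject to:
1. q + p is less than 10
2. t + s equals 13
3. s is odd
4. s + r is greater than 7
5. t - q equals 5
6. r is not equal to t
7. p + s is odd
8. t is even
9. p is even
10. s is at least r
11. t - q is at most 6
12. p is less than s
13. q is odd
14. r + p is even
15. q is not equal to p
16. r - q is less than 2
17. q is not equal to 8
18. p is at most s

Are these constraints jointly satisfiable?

Setting (p, q, r, s, t) = (4, 3, 4, 5, 8) satisfies everything: constraint 1: q + p = 7; constraint 2: t + s = 13; constraint 4: s + r = 9, and the others follow.

Satisfiable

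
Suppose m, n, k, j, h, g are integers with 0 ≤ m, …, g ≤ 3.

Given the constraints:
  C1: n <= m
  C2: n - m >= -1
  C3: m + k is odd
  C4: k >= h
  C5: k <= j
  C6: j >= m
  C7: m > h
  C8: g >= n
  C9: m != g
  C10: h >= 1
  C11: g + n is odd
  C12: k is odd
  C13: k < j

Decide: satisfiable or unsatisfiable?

Take m = 2, n = 2, k = 1, j = 2, h = 1, g = 3. Then constraint 2: n - m = 0; constraint 3: m + k = 3 is odd, and every other listed constraint is also met.

Satisfiable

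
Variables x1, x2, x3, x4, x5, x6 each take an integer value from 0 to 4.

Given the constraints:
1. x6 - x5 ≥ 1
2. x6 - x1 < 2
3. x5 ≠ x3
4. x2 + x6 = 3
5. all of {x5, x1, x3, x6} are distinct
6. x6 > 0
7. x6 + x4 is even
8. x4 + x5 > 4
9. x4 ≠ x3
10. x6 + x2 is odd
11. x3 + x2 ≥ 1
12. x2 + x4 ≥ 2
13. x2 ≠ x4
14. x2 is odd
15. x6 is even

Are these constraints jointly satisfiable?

Try x1 = 3, x2 = 1, x3 = 0, x4 = 4, x5 = 1, x6 = 2.
Check constraint 1: x6 - x5 = 1; constraint 2: x6 - x1 = -1; constraint 4: x2 + x6 = 3. The remaining constraints are straightforward to verify.

Satisfiable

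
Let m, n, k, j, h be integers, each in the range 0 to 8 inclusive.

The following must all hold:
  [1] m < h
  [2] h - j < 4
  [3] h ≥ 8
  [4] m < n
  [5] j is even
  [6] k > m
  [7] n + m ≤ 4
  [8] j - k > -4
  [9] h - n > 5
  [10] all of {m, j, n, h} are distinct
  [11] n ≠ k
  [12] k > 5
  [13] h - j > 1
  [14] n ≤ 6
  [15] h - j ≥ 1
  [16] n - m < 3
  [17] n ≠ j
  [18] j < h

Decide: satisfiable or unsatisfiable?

Try m = 1, n = 2, k = 8, j = 6, h = 8.
Check constraint 2: h - j = 2; constraint 7: n + m = 3; constraint 8: j - k = -2. The remaining constraints are straightforward to verify.

Satisfiable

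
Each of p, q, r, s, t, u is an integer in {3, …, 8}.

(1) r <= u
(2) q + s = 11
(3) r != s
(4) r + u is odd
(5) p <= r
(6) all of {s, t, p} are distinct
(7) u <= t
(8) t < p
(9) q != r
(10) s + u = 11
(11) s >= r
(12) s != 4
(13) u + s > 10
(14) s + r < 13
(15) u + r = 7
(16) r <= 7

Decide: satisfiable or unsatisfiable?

Constraints 1, 5, 7, and 8 give u ≤ t, t < p, p ≤ r, r ≤ u. Chaining: u ≤ t < p ≤ r ≤ u, which forces u < u — impossible.

Unsatisfiable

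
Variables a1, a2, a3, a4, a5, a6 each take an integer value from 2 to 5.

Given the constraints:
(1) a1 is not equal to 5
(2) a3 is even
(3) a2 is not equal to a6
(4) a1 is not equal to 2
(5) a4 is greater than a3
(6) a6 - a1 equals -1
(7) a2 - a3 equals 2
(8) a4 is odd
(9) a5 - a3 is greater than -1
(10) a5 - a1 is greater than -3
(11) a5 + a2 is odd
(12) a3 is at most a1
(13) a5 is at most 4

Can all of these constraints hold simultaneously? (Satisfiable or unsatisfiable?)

Take a1 = 4, a2 = 4, a3 = 2, a4 = 3, a5 = 3, a6 = 3. Then constraint 6: a6 - a1 = -1; constraint 7: a2 - a3 = 2, and every other listed constraint is also met.

Satisfiable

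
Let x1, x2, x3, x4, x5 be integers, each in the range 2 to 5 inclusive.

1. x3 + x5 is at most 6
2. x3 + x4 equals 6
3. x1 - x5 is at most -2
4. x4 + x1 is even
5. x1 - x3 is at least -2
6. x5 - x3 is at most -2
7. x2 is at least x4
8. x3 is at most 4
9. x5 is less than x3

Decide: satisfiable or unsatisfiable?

Unsatisfiable

Constraints 3, 5, and 6 give x5 − x1 ≥ 2, x1 − x3 ≥ -2, x3 − x5 ≥ 2.
Adding all 3 inequalities: the left sides telescope to 0, and the right sides sum to 2 + (-2) + 2 = 2. So 0 ≥ 2, which is false.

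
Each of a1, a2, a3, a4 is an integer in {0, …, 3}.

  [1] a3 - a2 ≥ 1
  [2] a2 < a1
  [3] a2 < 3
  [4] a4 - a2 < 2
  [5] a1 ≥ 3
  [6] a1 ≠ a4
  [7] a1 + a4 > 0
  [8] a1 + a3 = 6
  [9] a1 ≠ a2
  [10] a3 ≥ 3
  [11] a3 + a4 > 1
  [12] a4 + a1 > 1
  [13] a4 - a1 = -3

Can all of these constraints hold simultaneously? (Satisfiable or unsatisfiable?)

One satisfying assignment is a1 = 3, a2 = 1, a3 = 3, a4 = 0.
For the less obvious constraints — constraint 1: a3 - a2 = 2; constraint 4: a4 - a2 = -1; constraint 7: a1 + a4 = 3 — and the others hold by inspection.

Satisfiable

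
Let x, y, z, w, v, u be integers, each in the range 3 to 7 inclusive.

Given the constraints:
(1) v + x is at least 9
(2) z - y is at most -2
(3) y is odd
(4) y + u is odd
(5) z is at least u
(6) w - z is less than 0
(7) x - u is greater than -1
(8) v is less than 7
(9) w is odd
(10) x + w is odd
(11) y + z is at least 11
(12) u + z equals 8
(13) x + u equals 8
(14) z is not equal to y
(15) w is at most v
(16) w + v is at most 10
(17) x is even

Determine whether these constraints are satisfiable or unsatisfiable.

Satisfiable

One satisfying assignment is x = 4, y = 7, z = 4, w = 3, v = 6, u = 4.
For the less obvious constraints — constraint 1: v + x = 10; constraint 2: z - y = -3; constraint 6: w - z = -1 — and the others hold by inspection.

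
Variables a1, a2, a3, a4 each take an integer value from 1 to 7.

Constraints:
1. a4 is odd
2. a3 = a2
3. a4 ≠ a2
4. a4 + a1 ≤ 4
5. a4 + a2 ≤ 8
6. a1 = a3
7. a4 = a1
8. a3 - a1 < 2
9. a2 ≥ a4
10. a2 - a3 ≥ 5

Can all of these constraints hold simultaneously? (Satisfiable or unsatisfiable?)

Unsatisfiable

From constraints 2, 6, and 7, a4 = a1 = a3 = a2, so a4 = a2. But constraint 3 says a4 ≠ a2. Contradiction.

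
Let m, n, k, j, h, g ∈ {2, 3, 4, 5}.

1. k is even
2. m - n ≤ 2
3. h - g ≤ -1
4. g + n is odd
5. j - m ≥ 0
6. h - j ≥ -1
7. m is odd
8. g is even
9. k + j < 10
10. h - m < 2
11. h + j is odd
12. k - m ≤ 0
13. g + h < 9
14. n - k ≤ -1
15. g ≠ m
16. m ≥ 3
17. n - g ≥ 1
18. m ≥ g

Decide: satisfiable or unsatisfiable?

Constraints 3, 5, 6, 12, 14, and 17 give m − k ≥ 0, k − n ≥ 1, n − g ≥ 1, g − h ≥ 1, h − j ≥ -1, j − m ≥ 0.
Adding all 6 inequalities: the left sides telescope to 0, and the right sides sum to 0 + 1 + 1 + 1 + (-1) + 0 = 2. So 0 ≥ 2, which is false.

Unsatisfiable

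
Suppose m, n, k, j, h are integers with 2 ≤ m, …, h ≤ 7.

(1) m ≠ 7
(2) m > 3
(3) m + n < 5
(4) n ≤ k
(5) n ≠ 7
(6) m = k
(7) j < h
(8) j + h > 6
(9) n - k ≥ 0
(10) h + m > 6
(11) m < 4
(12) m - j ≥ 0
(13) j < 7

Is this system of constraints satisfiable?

From constraint 2: m ≥ 4. From constraint 11: m ≤ 3. But 3 < 4, so no value of m works.

Unsatisfiable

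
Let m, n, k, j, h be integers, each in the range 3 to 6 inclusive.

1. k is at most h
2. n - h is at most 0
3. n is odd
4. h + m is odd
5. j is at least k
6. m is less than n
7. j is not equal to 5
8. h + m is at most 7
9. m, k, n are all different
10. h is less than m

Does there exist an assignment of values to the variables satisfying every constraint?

Constraints 2, 6, and 10 give n ≤ h, h < m, m < n. Chaining: n ≤ h < m < n, which forces n < n — impossible.

Unsatisfiable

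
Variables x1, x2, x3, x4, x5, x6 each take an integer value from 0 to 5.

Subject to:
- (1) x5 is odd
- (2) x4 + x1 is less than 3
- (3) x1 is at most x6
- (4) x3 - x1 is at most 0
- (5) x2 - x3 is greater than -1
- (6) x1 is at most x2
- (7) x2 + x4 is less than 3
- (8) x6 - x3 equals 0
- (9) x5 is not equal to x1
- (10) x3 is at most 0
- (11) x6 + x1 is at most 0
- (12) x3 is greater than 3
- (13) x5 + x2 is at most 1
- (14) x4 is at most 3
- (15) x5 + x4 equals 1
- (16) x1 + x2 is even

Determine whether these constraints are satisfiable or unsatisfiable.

From constraint 12: x3 ≥ 4. From constraint 10: x3 ≤ 0. But 0 < 4, so no value of x3 works.

Unsatisfiable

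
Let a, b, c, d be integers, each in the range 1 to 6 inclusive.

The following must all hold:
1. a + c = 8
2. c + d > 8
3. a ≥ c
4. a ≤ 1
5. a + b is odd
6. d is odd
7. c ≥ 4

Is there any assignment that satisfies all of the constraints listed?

Unsatisfiable

From constraints 3 and 7: a ≥ c and c ≥ 4, so a ≥ 4. From constraint 4: a ≤ 1. But 1 < 4, so no value of a works.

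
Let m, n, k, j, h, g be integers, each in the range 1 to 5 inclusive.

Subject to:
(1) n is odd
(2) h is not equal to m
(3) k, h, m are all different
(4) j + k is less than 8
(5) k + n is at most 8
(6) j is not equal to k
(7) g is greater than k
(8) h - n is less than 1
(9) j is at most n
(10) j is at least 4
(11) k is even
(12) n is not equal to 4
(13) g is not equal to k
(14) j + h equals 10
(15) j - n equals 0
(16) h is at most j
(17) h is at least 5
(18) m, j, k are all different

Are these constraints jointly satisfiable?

Setting (m, n, k, j, h, g) = (3, 5, 2, 5, 5, 5) satisfies everything: constraint 4: j + k = 7; constraint 5: k + n = 7, and the others follow.

Satisfiable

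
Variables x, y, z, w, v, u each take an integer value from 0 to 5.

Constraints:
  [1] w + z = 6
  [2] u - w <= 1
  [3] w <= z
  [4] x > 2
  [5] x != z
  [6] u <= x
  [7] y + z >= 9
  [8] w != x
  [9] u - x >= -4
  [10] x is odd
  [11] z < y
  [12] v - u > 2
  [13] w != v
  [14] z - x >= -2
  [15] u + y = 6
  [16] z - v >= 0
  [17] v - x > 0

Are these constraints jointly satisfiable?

Satisfiable

Take x = 3, y = 5, z = 4, w = 2, v = 4, u = 1. Then constraint 1: w + z = 6; constraint 2: u - w = -1; constraint 7: y + z = 9, and every other listed constraint is also met.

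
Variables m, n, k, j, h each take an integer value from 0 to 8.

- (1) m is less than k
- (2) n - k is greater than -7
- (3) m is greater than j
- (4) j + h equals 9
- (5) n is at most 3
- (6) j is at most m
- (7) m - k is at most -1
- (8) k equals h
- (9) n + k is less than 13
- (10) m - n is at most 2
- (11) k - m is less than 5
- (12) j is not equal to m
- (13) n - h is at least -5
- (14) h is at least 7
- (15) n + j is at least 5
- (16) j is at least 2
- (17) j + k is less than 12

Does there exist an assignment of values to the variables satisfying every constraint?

One satisfying assignment is m = 4, n = 3, k = 7, j = 2, h = 7.
For the less obvious constraints — constraint 2: n - k = -4; constraint 4: j + h = 9; constraint 7: m - k = -3 — and the others hold by inspection.

Satisfiable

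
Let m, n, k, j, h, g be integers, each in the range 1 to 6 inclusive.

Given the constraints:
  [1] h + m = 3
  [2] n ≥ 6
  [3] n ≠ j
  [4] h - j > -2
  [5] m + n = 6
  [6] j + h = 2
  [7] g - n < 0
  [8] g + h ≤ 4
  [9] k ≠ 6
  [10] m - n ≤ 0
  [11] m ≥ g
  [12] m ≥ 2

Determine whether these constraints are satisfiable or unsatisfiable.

From constraint 12: m ≥ 2. From constraint 2: n ≥ 6. Hence m + n ≥ 8. But constraint 5 requires m + n = 6, and 6 < 8. Contradiction.

Unsatisfiable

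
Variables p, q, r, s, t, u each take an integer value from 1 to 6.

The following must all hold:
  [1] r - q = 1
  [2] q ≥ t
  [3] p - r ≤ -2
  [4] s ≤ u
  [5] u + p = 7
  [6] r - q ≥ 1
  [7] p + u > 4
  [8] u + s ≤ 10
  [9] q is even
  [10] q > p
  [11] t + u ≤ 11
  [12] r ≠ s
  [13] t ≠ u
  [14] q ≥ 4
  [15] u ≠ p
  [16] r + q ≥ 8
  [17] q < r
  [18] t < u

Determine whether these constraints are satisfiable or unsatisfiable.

Setting (p, q, r, s, t, u) = (1, 4, 5, 2, 2, 6) satisfies everything: constraint 1: r - q = 1; constraint 3: p - r = -4, and the others follow.

Satisfiable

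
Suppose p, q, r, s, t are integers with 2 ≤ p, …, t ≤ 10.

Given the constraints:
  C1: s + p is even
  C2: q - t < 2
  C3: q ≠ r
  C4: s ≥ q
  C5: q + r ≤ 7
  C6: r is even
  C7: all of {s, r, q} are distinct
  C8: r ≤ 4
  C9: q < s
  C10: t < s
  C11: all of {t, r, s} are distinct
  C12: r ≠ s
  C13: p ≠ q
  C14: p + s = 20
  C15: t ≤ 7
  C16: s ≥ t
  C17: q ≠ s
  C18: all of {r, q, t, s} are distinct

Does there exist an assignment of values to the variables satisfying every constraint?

Satisfiable

One satisfying assignment is p = 10, q = 5, r = 2, s = 10, t = 4.
For the less obvious constraints — constraint 2: q - t = 1; constraint 5: q + r = 7; constraint 14: p + s = 20 — and the others hold by inspection.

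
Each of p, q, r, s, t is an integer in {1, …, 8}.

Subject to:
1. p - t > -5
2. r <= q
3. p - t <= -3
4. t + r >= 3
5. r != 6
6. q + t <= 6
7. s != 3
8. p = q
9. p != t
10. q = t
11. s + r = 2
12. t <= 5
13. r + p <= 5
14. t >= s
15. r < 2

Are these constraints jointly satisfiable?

From constraints 8 and 10, p = q = t, so p = t. But constraint 9 says p ≠ t. Contradiction.

Unsatisfiable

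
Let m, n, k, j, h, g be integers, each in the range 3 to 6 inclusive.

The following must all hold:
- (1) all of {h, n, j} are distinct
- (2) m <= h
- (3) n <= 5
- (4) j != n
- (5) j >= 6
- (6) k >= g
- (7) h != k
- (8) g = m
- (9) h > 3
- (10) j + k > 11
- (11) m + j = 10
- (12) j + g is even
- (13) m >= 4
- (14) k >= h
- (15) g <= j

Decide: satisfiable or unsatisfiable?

Setting (m, n, k, j, h, g) = (4, 5, 6, 6, 4, 4) satisfies everything: constraint 10: j + k = 12; constraint 11: m + j = 10, and the others follow.

Satisfiable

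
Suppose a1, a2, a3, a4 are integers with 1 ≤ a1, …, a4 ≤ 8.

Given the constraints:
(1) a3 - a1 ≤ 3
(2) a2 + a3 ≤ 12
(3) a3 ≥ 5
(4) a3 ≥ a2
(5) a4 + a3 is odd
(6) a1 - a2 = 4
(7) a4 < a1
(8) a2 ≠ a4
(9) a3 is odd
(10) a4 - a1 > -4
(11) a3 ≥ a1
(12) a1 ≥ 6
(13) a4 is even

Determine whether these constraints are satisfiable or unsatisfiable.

Satisfiable

One satisfying assignment is a1 = 7, a2 = 3, a3 = 7, a4 = 4.
For the less obvious constraints — constraint 1: a3 - a1 = 0; constraint 2: a2 + a3 = 10 — and the others hold by inspection.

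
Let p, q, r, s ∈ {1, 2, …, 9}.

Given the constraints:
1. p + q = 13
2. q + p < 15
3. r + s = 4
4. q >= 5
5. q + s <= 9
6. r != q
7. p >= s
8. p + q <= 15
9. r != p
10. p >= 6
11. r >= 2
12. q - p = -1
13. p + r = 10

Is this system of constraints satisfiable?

Satisfiable

Try p = 7, q = 6, r = 3, s = 1.
Check constraint 1: p + q = 13; constraint 2: q + p = 13; constraint 3: r + s = 4. The remaining constraints are straightforward to verify.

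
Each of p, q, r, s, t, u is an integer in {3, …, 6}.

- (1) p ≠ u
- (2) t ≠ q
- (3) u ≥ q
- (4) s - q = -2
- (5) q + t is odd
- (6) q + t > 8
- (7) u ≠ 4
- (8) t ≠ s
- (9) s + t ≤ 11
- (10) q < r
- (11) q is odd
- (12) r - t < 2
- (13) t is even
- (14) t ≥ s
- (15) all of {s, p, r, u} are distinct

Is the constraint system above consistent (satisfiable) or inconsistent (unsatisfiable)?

Satisfiable

Take p = 4, q = 5, r = 6, s = 3, t = 6, u = 5. Then constraint 4: s - q = -2; constraint 6: q + t = 11, and every other listed constraint is also met.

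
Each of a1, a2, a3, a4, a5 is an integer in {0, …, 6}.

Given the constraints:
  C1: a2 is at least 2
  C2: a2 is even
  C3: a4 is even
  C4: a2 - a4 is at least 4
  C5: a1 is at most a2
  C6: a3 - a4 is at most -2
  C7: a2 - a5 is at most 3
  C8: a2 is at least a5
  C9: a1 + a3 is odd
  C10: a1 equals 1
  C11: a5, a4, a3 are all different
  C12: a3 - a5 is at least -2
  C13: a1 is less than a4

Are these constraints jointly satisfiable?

Constraints 4, 6, 7, and 12 give a3 − a5 ≥ -2, a5 − a2 ≥ -3, a2 − a4 ≥ 4, a4 − a3 ≥ 2.
Adding all 4 inequalities: the left sides telescope to 0, and the right sides sum to (-2) + (-3) + 4 + 2 = 1. So 0 ≥ 1, which is false.

Unsatisfiable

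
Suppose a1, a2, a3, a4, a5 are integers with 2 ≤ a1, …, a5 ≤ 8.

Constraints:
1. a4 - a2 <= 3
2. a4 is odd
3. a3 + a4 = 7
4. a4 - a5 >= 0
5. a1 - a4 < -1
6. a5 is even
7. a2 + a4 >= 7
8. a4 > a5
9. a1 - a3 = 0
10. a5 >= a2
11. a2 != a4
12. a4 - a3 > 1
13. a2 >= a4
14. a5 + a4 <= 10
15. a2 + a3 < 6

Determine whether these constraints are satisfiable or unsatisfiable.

Constraints 8, 10, and 13 give a4 ≤ a2, a2 ≤ a5, a5 < a4. Chaining: a4 ≤ a2 ≤ a5 < a4, which forces a4 < a4 — impossible.

Unsatisfiable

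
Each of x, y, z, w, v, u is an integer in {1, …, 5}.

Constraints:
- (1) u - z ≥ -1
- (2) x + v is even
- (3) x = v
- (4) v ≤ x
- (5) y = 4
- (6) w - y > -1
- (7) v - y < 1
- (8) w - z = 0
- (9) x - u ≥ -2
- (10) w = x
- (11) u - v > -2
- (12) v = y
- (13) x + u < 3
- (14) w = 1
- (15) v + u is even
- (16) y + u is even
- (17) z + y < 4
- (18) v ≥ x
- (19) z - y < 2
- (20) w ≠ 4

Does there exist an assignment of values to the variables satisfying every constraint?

Unsatisfiable

Constraint 14 fixes w = 1 and constraint 5 fixes y = 4. Constraints 3, 10, and 12 give w = x = v = y, so w = y. But 1 ≠ 4 — contradiction.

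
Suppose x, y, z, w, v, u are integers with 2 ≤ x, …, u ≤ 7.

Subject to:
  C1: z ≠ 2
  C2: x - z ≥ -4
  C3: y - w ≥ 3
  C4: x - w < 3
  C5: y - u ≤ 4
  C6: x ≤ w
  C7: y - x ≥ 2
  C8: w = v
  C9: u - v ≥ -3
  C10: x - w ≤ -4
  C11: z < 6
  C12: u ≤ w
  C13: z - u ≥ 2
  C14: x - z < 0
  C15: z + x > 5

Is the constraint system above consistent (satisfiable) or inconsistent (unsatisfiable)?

Constraints 2, 3, 5, 10, and 13 give z − u ≥ 2, u − y ≥ -4, y − w ≥ 3, w − x ≥ 4, x − z ≥ -4.
Adding all 5 inequalities: the left sides telescope to 0, and the right sides sum to 2 + (-4) + 3 + 4 + (-4) = 1. So 0 ≥ 1, which is false.

Unsatisfiable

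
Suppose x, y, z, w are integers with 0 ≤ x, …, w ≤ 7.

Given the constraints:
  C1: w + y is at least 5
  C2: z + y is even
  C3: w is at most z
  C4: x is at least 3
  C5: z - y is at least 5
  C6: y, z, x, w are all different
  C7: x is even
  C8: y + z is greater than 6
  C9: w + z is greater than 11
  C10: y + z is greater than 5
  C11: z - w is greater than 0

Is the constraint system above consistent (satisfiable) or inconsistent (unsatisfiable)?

The assignment x = 4, y = 1, z = 7, w = 5 works:
  constraint 1 holds since w + y = 6.
  constraint 5 holds since z - y = 6.
  constraint 8 holds since y + z = 8.
The rest check out directly.

Satisfiable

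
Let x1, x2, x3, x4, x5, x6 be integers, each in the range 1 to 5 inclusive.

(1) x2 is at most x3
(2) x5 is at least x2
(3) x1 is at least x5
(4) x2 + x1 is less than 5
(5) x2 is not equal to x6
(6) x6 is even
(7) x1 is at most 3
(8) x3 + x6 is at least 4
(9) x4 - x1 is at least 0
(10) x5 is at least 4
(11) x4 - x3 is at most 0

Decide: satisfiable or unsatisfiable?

From constraints 3 and 10: x1 ≥ x5 and x5 ≥ 4, so x1 ≥ 4. From constraint 7: x1 ≤ 3. But 3 < 4, so no value of x1 works.

Unsatisfiable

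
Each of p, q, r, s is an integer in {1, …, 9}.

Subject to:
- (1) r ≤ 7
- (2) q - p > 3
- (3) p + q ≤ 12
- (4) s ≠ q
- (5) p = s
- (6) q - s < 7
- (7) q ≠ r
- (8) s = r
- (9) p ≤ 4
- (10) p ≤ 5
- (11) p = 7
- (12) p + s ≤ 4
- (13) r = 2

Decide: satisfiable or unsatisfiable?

Constraint 11 fixes p = 7 and constraint 13 fixes r = 2. Constraints 5 and 8 give p = s = r, so p = r. But 7 ≠ 2 — contradiction.

Unsatisfiable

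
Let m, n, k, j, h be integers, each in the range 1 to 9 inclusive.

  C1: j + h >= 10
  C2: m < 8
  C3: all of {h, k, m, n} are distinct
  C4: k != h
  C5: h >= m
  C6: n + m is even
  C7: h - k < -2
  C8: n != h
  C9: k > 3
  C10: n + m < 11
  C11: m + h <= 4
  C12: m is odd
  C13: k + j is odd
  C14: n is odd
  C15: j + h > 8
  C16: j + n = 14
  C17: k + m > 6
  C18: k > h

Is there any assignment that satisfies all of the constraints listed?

Satisfiable

The assignment m = 1, n = 7, k = 6, j = 7, h = 3 works:
  constraint 1 holds since j + h = 10.
  constraint 7 holds since h - k = -3.
  constraint 10 holds since n + m = 8.
The rest check out directly.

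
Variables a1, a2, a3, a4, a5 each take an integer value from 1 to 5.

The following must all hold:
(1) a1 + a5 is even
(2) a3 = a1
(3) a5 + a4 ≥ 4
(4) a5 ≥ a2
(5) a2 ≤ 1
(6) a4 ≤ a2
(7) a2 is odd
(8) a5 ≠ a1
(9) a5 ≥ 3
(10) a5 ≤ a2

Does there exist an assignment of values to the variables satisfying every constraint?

From constraints 9 and 10: a2 ≥ a5 and a5 ≥ 3, so a2 ≥ 3. From constraint 5: a2 ≤ 1. But 1 < 3, so no value of a2 works.

Unsatisfiable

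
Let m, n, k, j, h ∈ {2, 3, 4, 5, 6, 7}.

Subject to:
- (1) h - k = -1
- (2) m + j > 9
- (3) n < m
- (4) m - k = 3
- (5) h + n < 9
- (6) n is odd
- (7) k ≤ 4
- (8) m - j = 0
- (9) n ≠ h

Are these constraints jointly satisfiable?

Satisfiable

Try m = 6, n = 5, k = 3, j = 6, h = 2.
Check constraint 1: h - k = -1; constraint 2: m + j = 12. The remaining constraints are straightforward to verify.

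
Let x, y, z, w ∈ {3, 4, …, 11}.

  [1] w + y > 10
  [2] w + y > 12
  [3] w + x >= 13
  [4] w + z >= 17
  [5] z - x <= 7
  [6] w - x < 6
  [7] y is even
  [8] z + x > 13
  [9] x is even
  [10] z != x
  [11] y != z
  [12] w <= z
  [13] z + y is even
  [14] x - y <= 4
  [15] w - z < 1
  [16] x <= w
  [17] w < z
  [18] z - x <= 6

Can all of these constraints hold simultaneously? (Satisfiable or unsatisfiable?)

Setting (x, y, z, w) = (6, 4, 10, 9) satisfies everything: constraint 1: w + y = 13; constraint 2: w + y = 13, and the others follow.

Satisfiable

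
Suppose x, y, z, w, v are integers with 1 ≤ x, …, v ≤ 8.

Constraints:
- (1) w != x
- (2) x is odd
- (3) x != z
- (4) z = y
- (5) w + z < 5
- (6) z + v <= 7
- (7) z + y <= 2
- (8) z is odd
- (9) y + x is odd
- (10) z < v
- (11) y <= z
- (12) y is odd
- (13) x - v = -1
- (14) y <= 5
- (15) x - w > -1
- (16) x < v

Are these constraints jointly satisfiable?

Unsatisfiable

Constraint 12 makes y odd and constraint 2 makes x odd, so y + x must be even. Constraint 9 says y + x is odd — contradiction.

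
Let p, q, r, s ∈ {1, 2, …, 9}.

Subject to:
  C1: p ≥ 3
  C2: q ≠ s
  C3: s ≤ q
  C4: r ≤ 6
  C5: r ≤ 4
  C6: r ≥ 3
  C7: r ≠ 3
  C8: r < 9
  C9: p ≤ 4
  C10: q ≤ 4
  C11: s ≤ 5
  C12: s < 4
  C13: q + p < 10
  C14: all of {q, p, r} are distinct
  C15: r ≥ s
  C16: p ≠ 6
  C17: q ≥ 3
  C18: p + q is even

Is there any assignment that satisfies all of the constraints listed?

Unsatisfiable

Constraints 1, 5, 6, 9, 10, and 17 confine each of q, p, r to the 2 values {3, 4}.
Constraint 14 requires all 3 of them to be distinct, but only 2 values are available — impossible by the pigeonhole principle.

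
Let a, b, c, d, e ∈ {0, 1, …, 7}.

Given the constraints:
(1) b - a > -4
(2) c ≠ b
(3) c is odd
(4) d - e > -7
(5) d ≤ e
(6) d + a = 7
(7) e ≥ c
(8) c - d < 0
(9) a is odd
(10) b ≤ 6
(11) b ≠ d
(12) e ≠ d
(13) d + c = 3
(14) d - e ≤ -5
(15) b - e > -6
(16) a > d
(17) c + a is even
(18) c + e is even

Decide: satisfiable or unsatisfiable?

Take a = 5, b = 4, c = 1, d = 2, e = 7. Then constraint 1: b - a = -1; constraint 4: d - e = -5; constraint 6: d + a = 7, and every other listed constraint is also met.

Satisfiable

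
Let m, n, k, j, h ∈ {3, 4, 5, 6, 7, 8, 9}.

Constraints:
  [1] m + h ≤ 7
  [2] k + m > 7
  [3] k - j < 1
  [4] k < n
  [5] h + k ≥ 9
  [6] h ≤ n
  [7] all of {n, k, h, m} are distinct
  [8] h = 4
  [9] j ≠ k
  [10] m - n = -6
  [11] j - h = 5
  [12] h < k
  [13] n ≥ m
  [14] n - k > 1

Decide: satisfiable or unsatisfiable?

Satisfiable

Setting (m, n, k, j, h) = (3, 9, 7, 9, 4) satisfies everything: constraint 1: m + h = 7; constraint 2: k + m = 10; constraint 3: k - j = -2, and the others follow.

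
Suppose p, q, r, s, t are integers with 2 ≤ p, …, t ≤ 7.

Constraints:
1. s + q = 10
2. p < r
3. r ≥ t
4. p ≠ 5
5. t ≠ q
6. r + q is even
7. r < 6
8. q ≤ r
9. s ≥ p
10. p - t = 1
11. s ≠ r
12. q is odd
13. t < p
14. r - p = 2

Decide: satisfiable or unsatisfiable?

Satisfiable

Setting (p, q, r, s, t) = (3, 3, 5, 7, 2) satisfies everything: constraint 1: s + q = 10; constraint 10: p - t = 1, and the others follow.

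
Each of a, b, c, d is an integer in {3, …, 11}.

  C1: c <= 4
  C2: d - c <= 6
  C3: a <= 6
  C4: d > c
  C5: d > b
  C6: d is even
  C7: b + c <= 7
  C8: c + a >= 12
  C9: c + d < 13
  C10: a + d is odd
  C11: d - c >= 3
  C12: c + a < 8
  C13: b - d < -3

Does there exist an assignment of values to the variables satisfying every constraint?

From constraint 1: c ≤ 4. From constraint 3: a ≤ 6. Hence c + a ≤ 10. But constraint 8 requires c + a ≥ 12, and 12 > 10. Contradiction.

Unsatisfiable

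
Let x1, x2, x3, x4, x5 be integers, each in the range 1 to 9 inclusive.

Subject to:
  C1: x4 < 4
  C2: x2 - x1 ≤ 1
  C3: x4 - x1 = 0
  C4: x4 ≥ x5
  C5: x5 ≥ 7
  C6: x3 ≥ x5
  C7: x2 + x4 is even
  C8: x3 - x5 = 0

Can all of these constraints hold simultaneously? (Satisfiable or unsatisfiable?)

From constraints 4 and 5: x4 ≥ x5 and x5 ≥ 7, so x4 ≥ 7. From constraint 1: x4 ≤ 3. But 3 < 7, so no value of x4 works.

Unsatisfiable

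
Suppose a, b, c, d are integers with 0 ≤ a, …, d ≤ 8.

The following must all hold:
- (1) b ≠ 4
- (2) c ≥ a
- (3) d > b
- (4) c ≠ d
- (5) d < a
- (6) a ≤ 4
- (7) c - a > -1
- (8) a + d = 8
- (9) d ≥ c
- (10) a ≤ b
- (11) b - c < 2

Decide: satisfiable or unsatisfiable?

Unsatisfiable

Constraints 3, 5, and 10 give a ≤ b, b < d, d < a. Chaining: a ≤ b < d < a, which forces a < a — impossible.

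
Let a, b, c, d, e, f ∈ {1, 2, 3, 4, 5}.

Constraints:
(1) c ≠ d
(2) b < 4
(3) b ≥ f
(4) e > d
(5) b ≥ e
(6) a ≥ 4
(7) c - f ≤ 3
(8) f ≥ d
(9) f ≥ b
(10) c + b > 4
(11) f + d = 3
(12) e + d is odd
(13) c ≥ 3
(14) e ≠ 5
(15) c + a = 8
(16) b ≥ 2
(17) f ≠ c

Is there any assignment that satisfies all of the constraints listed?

Satisfiable

Take a = 5, b = 2, c = 3, d = 1, e = 2, f = 2. Then constraint 7: c - f = 1; constraint 10: c + b = 5, and every other listed constraint is also met.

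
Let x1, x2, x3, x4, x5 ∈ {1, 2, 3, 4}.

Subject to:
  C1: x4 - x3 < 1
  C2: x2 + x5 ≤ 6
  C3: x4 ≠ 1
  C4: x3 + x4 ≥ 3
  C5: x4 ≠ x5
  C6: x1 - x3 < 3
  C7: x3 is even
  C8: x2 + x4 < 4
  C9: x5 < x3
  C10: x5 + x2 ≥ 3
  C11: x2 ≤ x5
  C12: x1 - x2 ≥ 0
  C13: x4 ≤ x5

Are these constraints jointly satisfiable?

Setting (x1, x2, x3, x4, x5) = (4, 1, 4, 2, 3) satisfies everything: constraint 1: x4 - x3 = -2; constraint 2: x2 + x5 = 4; constraint 4: x3 + x4 = 6, and the others follow.

Satisfiable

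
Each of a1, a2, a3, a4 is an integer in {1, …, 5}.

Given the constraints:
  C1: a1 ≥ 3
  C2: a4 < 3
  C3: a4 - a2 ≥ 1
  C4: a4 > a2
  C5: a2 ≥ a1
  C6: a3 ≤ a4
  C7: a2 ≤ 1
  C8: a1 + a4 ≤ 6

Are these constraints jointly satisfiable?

From constraints 1 and 5: a2 ≥ a1 and a1 ≥ 3, so a2 ≥ 3. From constraint 7: a2 ≤ 1. But 1 < 3, so no value of a2 works.

Unsatisfiable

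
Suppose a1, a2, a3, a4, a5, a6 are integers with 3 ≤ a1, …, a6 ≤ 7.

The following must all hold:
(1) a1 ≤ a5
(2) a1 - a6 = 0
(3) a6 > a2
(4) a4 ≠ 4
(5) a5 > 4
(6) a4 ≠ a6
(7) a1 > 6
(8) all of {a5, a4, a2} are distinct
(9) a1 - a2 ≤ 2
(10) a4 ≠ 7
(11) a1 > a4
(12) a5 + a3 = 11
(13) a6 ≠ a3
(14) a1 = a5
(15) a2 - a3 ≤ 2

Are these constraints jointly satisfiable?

Satisfiable

Try a1 = 7, a2 = 6, a3 = 4, a4 = 3, a5 = 7, a6 = 7.
Check constraint 2: a1 - a6 = 0; constraint 9: a1 - a2 = 1; constraint 12: a5 + a3 = 11. The remaining constraints are straightforward to verify.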